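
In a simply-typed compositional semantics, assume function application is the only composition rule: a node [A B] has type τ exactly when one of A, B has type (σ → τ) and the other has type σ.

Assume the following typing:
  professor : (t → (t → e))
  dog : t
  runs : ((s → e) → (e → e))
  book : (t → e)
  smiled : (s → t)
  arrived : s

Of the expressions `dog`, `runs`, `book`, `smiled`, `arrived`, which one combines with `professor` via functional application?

dog — combines: professor : (t → (t → e)) takes dog : t as argument, giving (t → e).
runs : ((s → e) → (e → e)) — professor needs t; runs needs (s → e); neither fits.
book : (t → e) — professor needs t; book needs t; neither fits.
smiled : (s → t) — professor needs t; smiled needs s; neither fits.
arrived : s — professor needs t; arrived needs nothing (atomic); neither fits.

dog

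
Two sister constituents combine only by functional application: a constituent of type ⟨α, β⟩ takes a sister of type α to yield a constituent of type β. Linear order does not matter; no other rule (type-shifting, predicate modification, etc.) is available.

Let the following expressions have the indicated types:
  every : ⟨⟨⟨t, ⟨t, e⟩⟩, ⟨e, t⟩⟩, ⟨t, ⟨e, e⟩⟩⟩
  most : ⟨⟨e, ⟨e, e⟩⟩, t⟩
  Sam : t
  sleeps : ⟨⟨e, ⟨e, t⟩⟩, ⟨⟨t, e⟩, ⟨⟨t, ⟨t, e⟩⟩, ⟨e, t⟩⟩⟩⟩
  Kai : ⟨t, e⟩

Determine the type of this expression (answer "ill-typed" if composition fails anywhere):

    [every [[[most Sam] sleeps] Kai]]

[most Sam]: ⟨⟨e, ⟨e, e⟩⟩, t⟩ and t cannot combine by function application — type clash.

ill-typed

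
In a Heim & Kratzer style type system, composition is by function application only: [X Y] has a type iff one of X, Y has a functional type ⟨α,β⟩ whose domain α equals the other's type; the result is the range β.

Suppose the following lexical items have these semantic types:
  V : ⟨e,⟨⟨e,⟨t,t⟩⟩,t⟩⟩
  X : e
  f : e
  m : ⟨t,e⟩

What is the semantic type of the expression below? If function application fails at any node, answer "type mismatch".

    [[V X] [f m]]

[V X]: V is ⟨e,⟨⟨e,⟨t,t⟩⟩,t⟩⟩, X is e; result ⟨⟨e,⟨t,t⟩⟩,t⟩.
[f m]: e with ⟨t,e⟩ — neither is a function whose domain matches the other; composition fails here.

type mismatch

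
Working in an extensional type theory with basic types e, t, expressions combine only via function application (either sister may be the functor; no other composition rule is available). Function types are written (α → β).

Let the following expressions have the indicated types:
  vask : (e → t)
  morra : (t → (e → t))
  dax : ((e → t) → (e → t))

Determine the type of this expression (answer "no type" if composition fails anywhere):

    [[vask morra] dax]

no type

[vask morra]: (e → t) and (t → (e → t)) cannot combine by function application — type clash.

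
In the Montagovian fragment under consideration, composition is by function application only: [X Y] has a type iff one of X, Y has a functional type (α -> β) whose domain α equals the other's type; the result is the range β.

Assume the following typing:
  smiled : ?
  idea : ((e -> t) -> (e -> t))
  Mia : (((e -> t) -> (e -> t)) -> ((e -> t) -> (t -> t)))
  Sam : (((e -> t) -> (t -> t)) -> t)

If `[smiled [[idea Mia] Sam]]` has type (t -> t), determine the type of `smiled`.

For [smiled [[idea Mia] Sam]] to have type (t -> t) with [[idea Mia] Sam] of type t, smiled must be the function: smiled : (t -> (t -> t)).

(t -> (t -> t))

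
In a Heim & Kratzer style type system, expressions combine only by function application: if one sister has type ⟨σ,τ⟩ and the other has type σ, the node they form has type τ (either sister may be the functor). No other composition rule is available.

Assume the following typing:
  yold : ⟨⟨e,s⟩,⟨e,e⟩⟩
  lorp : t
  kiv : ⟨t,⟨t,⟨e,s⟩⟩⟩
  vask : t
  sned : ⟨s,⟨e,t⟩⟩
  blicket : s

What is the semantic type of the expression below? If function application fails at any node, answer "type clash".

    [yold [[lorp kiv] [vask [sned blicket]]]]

type clash

[lorp kiv]: ⟨t,⟨t,⟨e,s⟩⟩⟩ applied to t yields ⟨t,⟨e,s⟩⟩.
[sned blicket]: ⟨s,⟨e,t⟩⟩ applied to s yields ⟨e,t⟩.
At [vask [sned blicket]]: neither t nor ⟨e,t⟩ can take the other as argument; the node is ill-typed.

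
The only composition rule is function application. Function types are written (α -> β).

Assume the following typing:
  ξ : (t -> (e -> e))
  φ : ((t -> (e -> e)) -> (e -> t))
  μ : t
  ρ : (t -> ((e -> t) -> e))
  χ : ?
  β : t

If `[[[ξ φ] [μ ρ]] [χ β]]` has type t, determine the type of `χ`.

At [[[ξ φ] [μ ρ]] [χ β]] (required: t): [[ξ φ] [μ ρ]] is e, which is not a function with range t; hence [χ β] is the functor — type (e -> t).
At [χ β] (required: (e -> t)): β is t, which is not a function with range (e -> t); hence χ is the functor — type (t -> (e -> t)).

(t -> (e -> t))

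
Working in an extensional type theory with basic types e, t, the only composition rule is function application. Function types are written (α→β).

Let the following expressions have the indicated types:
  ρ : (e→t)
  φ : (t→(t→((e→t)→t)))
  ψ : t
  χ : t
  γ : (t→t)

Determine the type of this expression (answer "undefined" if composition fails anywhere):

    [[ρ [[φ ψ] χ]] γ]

[φ ψ]: (t→(t→((e→t)→t))) applied to t yields (t→((e→t)→t)).
[[φ ψ] χ]: (t→((e→t)→t)) applied to t yields ((e→t)→t).
[ρ [[φ ψ] χ]]: ((e→t)→t) applied to (e→t) yields t.
[[ρ [[φ ψ] χ]] γ]: (t→t) applied to t yields t.

t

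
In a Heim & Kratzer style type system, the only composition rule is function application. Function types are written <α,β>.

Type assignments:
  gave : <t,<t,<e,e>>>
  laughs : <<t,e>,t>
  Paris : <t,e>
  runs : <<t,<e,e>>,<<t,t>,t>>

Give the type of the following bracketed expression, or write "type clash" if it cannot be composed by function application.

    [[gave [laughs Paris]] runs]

At [laughs Paris], laughs : <<t,e>,t> takes Paris : <t,e>, giving t.
At [gave [laughs Paris]], gave : <t,<t,<e,e>>> takes [laughs Paris] : t, giving <t,<e,e>>.
At [[gave [laughs Paris]] runs], runs : <<t,<e,e>>,<<t,t>,t>> takes [gave [laughs Paris]] : <t,<e,e>>, giving <<t,t>,t>.

<<t,t>,t>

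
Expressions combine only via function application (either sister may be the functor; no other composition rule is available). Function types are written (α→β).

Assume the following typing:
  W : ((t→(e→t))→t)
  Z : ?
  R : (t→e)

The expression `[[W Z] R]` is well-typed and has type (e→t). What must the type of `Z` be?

At [[W Z] R] (required: (e→t)): R is (t→e), which is not a function with range (e→t); hence [W Z] is the functor — type ((t→e)→(e→t)).
At [W Z] (required: ((t→e)→(e→t))): W is ((t→(e→t))→t), which is not a function with range ((t→e)→(e→t)); hence Z is the functor — type (((t→(e→t))→t)→((t→e)→(e→t))).

(((t→(e→t))→t)→((t→e)→(e→t)))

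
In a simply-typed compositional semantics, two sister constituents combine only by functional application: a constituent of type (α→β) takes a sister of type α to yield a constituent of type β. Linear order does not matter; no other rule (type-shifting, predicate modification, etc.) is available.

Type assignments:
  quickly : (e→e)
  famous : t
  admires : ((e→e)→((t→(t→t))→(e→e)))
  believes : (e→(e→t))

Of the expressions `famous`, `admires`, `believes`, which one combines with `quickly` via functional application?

famous : t — no; quickly wants e, and famous wants nothing (atomic).
admires — combines: admires : ((e→e)→((t→(t→t))→(e→e))) takes quickly : (e→e) as argument, giving ((t→(t→t))→(e→e)).
believes : (e→(e→t)) — no; quickly wants e, and believes wants e.

admires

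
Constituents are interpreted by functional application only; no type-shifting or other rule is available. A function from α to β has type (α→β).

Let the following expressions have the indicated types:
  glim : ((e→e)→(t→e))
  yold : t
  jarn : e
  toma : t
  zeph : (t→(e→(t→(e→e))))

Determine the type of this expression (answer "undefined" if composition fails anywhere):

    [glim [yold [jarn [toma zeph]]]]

(t→e)

[toma zeph] — zeph of type (t→(e→(t→(e→e)))) combines with toma of type t: type (e→(t→(e→e))).
[jarn [toma zeph]] — [toma zeph] of type (e→(t→(e→e))) combines with jarn of type e: type (t→(e→e)).
[yold [jarn [toma zeph]]] — [jarn [toma zeph]] of type (t→(e→e)) combines with yold of type t: type (e→e).
[glim [yold [jarn [toma zeph]]]] — glim of type ((e→e)→(t→e)) combines with [yold [jarn [toma zeph]]] of type (e→e): type (t→e).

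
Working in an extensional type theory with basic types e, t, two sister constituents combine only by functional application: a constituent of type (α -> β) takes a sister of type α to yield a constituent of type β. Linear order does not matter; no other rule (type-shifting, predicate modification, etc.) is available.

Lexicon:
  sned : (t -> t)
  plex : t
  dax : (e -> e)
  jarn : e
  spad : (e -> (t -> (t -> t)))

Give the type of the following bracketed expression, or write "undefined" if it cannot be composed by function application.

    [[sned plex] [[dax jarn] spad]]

(t -> t)

[sned plex]: (t -> t) applied to t yields t.
[dax jarn]: (e -> e) applied to e yields e.
[[dax jarn] spad]: (e -> (t -> (t -> t))) applied to e yields (t -> (t -> t)).
[[sned plex] [[dax jarn] spad]]: (t -> (t -> t)) applied to t yields (t -> t).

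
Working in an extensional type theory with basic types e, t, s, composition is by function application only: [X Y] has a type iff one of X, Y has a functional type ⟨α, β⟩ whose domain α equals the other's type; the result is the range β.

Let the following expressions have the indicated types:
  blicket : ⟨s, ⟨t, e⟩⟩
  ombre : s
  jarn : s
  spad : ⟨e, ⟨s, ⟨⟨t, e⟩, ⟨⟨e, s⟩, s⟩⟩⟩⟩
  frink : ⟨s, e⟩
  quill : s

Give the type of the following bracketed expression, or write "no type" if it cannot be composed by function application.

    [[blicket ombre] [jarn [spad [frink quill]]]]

⟨⟨e, s⟩, s⟩

[blicket ombre]: ⟨s, ⟨t, e⟩⟩ applied to s yields ⟨t, e⟩.
[frink quill]: ⟨s, e⟩ applied to s yields e.
[spad [frink quill]]: ⟨e, ⟨s, ⟨⟨t, e⟩, ⟨⟨e, s⟩, s⟩⟩⟩⟩ applied to e yields ⟨s, ⟨⟨t, e⟩, ⟨⟨e, s⟩, s⟩⟩⟩.
[jarn [spad [frink quill]]]: ⟨s, ⟨⟨t, e⟩, ⟨⟨e, s⟩, s⟩⟩⟩ applied to s yields ⟨⟨t, e⟩, ⟨⟨e, s⟩, s⟩⟩.
[[blicket ombre] [jarn [spad [frink quill]]]]: ⟨⟨t, e⟩, ⟨⟨e, s⟩, s⟩⟩ applied to ⟨t, e⟩ yields ⟨⟨e, s⟩, s⟩.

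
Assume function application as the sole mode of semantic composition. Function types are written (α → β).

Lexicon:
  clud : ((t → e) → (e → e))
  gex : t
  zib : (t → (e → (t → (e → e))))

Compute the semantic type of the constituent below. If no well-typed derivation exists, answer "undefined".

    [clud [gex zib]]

undefined

[gex zib]: zib is (t → (e → (t → (e → e)))), gex is t; result (e → (t → (e → e))).
At [clud [gex zib]]: neither ((t → e) → (e → e)) nor (e → (t → (e → e))) can take the other as argument; the node is ill-typed.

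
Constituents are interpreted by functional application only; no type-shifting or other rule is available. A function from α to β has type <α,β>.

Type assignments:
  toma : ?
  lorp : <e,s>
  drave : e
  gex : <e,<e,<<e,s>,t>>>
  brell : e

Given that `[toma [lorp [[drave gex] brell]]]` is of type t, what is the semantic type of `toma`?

[toma [lorp [[drave gex] brell]]] is required to be t. [lorp [[drave gex] brell]] : t cannot yield t as functor, so toma : <t,t>.

<t,t>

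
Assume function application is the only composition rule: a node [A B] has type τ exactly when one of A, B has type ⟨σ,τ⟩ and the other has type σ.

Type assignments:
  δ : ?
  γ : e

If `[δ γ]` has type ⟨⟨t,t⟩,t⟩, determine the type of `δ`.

[δ γ] is required to be ⟨⟨t,t⟩,t⟩. γ : e cannot yield ⟨⟨t,t⟩,t⟩ as functor, so δ : ⟨e,⟨⟨t,t⟩,t⟩⟩.

⟨e,⟨⟨t,t⟩,t⟩⟩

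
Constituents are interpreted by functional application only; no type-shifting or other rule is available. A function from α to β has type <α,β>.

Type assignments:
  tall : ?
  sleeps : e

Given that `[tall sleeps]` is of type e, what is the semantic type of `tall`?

<e,e>

At [tall sleeps] (required: e): sleeps is e, which is not a function with range e; hence tall is the functor — type <e,e>.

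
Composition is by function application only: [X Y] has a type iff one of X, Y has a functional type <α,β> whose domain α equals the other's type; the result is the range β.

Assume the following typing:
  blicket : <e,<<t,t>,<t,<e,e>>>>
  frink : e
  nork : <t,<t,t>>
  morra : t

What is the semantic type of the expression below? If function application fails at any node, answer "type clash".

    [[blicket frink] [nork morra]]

<t,<e,e>>

[blicket frink]: functor blicket : <e,<<t,t>,<t,<e,e>>>>, argument frink : e; result <<t,t>,<t,<e,e>>>.
[nork morra]: functor nork : <t,<t,t>>, argument morra : t; result <t,t>.
[[blicket frink] [nork morra]]: functor [blicket frink] : <<t,t>,<t,<e,e>>>, argument [nork morra] : <t,t>; result <t,<e,e>>.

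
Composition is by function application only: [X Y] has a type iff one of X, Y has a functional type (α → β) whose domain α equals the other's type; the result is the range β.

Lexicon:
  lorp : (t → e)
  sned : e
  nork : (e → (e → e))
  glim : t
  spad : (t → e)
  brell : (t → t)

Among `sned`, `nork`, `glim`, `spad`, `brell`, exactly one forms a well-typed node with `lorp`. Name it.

glim

sned : e — lorp needs t; sned needs nothing (atomic); neither fits.
nork : (e → (e → e)) — lorp needs t; nork needs e; neither fits.
glim — combines: lorp : (t → e) takes glim : t as argument, giving e.
spad : (t → e) — lorp needs t; spad needs t; neither fits.
brell : (t → t) — lorp needs t; brell needs t; neither fits.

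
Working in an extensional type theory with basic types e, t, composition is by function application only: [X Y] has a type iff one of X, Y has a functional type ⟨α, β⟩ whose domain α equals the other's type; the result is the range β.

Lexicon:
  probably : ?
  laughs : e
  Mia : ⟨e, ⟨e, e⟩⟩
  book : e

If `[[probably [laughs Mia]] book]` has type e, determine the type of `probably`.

For [[probably [laughs Mia]] book] to have type e with book of type e, [probably [laughs Mia]] must be the function: [probably [laughs Mia]] : ⟨e, e⟩.
For [probably [laughs Mia]] to have type ⟨e, e⟩ with [laughs Mia] of type ⟨e, e⟩, probably must be the function: probably : ⟨⟨e, e⟩, ⟨e, e⟩⟩.

⟨⟨e, e⟩, ⟨e, e⟩⟩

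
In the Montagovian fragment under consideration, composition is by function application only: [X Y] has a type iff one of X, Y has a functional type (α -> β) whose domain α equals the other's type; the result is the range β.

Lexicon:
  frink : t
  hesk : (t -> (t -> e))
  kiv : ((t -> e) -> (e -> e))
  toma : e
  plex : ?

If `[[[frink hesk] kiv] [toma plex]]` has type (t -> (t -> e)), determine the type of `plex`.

[[[frink hesk] kiv] [toma plex]] is required to be (t -> (t -> e)). [[frink hesk] kiv] : (e -> e) cannot yield (t -> (t -> e)) as functor, so [toma plex] : ((e -> e) -> (t -> (t -> e))).
[toma plex] is required to be ((e -> e) -> (t -> (t -> e))). toma : e cannot yield ((e -> e) -> (t -> (t -> e))) as functor, so plex : (e -> ((e -> e) -> (t -> (t -> e)))).

(e -> ((e -> e) -> (t -> (t -> e))))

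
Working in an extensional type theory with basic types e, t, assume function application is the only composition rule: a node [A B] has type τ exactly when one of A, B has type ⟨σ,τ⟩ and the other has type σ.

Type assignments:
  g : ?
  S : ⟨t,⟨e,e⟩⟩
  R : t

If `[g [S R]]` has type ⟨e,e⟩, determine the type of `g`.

⟨⟨e,e⟩,⟨e,e⟩⟩

At [g [S R]] (required: ⟨e,e⟩): [S R] is ⟨e,e⟩, which is not a function with range ⟨e,e⟩; hence g is the functor — type ⟨⟨e,e⟩,⟨e,e⟩⟩.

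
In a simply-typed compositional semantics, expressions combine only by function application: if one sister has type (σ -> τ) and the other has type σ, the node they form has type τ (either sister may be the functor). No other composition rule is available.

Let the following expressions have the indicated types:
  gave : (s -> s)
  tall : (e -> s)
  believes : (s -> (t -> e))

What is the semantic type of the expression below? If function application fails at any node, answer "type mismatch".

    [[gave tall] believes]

type mismatch

At [gave tall]: neither (s -> s) nor (e -> s) can take the other as argument; the node is ill-typed.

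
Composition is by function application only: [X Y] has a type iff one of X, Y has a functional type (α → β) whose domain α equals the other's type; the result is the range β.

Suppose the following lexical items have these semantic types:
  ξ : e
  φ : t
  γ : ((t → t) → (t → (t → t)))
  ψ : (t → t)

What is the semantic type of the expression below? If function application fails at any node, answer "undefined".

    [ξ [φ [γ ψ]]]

[γ ψ] — γ of type ((t → t) → (t → (t → t))) combines with ψ of type (t → t): type (t → (t → t)).
[φ [γ ψ]] — [γ ψ] of type (t → (t → t)) combines with φ of type t: type (t → t).
At [ξ [φ [γ ψ]]]: neither e nor (t → t) can take the other as argument; the node is ill-typed.

undefined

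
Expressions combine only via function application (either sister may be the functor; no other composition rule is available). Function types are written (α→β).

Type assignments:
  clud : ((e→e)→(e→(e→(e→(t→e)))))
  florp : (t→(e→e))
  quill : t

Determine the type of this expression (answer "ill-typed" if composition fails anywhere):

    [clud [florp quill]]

(e→(e→(e→(t→e))))

[florp quill]: (t→(e→e)) applied to t yields (e→e).
[clud [florp quill]]: ((e→e)→(e→(e→(e→(t→e))))) applied to (e→e) yields (e→(e→(e→(t→e)))).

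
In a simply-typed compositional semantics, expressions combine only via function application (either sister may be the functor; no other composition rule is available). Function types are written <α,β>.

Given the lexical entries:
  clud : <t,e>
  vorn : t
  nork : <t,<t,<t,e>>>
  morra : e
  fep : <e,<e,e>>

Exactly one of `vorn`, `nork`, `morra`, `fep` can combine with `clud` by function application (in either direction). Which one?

vorn — combines: clud : <t,e> takes vorn : t as argument, giving e.
nork : <t,<t,<t,e>>> — no; clud wants t, and nork wants t.
morra : e — no; clud wants t, and morra wants nothing (atomic).
fep : <e,<e,e>> — no; clud wants t, and fep wants e.

vorn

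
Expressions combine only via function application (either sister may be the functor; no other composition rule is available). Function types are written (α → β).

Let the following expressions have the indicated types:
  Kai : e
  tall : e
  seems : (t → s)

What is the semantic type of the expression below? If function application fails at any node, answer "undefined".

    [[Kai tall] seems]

undefined

At [Kai tall]: neither e nor e can take the other as argument; the node is ill-typed.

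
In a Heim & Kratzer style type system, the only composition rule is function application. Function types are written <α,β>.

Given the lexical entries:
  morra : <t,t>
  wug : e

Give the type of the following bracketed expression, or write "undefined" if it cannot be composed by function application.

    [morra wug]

[morra wug]: <t,t> and e cannot combine by function application — type clash.

undefined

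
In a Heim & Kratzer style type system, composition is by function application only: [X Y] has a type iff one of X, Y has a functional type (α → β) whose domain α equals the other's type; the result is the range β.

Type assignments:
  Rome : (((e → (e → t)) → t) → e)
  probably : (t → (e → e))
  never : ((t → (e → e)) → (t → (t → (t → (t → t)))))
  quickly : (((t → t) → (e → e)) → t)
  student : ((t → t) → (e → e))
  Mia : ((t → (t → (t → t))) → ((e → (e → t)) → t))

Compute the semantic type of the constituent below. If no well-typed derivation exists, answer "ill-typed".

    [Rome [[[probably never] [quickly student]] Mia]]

e

[probably never]: ((t → (e → e)) → (t → (t → (t → (t → t))))) applied to (t → (e → e)) yields (t → (t → (t → (t → t)))).
[quickly student]: (((t → t) → (e → e)) → t) applied to ((t → t) → (e → e)) yields t.
[[probably never] [quickly student]]: (t → (t → (t → (t → t)))) applied to t yields (t → (t → (t → t))).
[[[probably never] [quickly student]] Mia]: ((t → (t → (t → t))) → ((e → (e → t)) → t)) applied to (t → (t → (t → t))) yields ((e → (e → t)) → t).
[Rome [[[probably never] [quickly student]] Mia]]: (((e → (e → t)) → t) → e) applied to ((e → (e → t)) → t) yields e.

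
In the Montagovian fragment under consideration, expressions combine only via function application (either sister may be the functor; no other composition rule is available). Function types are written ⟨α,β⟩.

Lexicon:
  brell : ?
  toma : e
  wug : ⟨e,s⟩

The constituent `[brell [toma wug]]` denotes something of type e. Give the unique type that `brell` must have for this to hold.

At [brell [toma wug]] (required: e): [toma wug] is s, which is not a function with range e; hence brell is the functor — type ⟨s,e⟩.

⟨s,e⟩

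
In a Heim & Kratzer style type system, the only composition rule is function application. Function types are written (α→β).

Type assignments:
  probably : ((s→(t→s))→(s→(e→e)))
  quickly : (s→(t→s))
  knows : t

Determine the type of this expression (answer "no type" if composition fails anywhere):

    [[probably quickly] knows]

[probably quickly]: probably is ((s→(t→s))→(s→(e→e))), quickly is (s→(t→s)); result (s→(e→e)).
At [[probably quickly] knows]: neither (s→(e→e)) nor t can take the other as argument; the node is ill-typed.

no type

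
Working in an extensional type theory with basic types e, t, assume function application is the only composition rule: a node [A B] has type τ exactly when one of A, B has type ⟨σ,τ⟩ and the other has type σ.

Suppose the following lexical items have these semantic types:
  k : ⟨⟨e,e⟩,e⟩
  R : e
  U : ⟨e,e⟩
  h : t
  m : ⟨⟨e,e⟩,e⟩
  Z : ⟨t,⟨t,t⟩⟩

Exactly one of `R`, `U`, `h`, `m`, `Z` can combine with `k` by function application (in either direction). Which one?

U

R : e — no; k wants ⟨e,e⟩, and R wants nothing (atomic).
U — combines: k : ⟨⟨e,e⟩,e⟩ takes U : ⟨e,e⟩ as argument, giving e.
h : t — no; k wants ⟨e,e⟩, and h wants nothing (atomic).
m : ⟨⟨e,e⟩,e⟩ — no; k wants ⟨e,e⟩, and m wants ⟨e,e⟩.
Z : ⟨t,⟨t,t⟩⟩ — no; k wants ⟨e,e⟩, and Z wants t.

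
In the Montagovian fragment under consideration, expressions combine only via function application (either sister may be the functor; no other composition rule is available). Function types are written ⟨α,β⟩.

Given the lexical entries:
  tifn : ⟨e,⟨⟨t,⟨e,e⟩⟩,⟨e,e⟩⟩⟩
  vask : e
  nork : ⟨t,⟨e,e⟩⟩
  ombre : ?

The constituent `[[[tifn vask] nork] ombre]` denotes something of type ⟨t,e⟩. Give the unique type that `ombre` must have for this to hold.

At [[[tifn vask] nork] ombre] (required: ⟨t,e⟩): [[tifn vask] nork] is ⟨e,e⟩, which is not a function with range ⟨t,e⟩; hence ombre is the functor — type ⟨⟨e,e⟩,⟨t,e⟩⟩.

⟨⟨e,e⟩,⟨t,e⟩⟩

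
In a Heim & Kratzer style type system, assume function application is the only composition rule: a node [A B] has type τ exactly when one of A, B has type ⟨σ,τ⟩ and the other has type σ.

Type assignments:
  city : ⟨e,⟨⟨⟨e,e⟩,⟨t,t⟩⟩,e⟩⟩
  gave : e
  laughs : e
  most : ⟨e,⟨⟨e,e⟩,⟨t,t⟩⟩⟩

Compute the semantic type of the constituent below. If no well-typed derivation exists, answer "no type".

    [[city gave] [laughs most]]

e

[city gave]: city is ⟨e,⟨⟨⟨e,e⟩,⟨t,t⟩⟩,e⟩⟩, gave is e; result ⟨⟨⟨e,e⟩,⟨t,t⟩⟩,e⟩.
[laughs most]: most is ⟨e,⟨⟨e,e⟩,⟨t,t⟩⟩⟩, laughs is e; result ⟨⟨e,e⟩,⟨t,t⟩⟩.
[[city gave] [laughs most]]: [city gave] is ⟨⟨⟨e,e⟩,⟨t,t⟩⟩,e⟩, [laughs most] is ⟨⟨e,e⟩,⟨t,t⟩⟩; result e.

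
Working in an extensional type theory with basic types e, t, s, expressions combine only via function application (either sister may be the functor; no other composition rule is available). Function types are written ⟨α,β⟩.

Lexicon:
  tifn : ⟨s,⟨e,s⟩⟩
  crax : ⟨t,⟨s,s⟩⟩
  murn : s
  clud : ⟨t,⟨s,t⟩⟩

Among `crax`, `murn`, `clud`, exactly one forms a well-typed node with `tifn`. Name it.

crax : ⟨t,⟨s,s⟩⟩ — no; tifn wants s, and crax wants t.
murn — combines: tifn : ⟨s,⟨e,s⟩⟩ takes murn : s as argument, giving ⟨e,s⟩.
clud : ⟨t,⟨s,t⟩⟩ — no; tifn wants s, and clud wants t.

murn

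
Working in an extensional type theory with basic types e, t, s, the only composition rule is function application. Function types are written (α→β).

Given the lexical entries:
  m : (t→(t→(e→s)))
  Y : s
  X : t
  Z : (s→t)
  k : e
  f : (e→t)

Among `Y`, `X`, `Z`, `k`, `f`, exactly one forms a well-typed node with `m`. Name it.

X

Y : s — does not combine with m.
X — combines: m : (t→(t→(e→s))) takes X : t as argument, giving (t→(e→s)).
Z : (s→t) — does not combine with m.
k : e — does not combine with m.
f : (e→t) — does not combine with m.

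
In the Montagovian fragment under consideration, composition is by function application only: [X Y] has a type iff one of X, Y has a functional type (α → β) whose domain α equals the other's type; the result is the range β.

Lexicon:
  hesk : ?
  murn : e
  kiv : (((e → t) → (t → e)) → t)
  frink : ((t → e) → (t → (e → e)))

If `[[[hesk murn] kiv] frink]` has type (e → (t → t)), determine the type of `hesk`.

(e → ((((e → t) → (t → e)) → t) → (((t → e) → (t → (e → e))) → (e → (t → t)))))

At [[[hesk murn] kiv] frink] (required: (e → (t → t))): frink is ((t → e) → (t → (e → e))), which is not a function with range (e → (t → t)); hence [[hesk murn] kiv] is the functor — type (((t → e) → (t → (e → e))) → (e → (t → t))).
At [[hesk murn] kiv] (required: (((t → e) → (t → (e → e))) → (e → (t → t)))): kiv is (((e → t) → (t → e)) → t), which is not a function with range (((t → e) → (t → (e → e))) → (e → (t → t))); hence [hesk murn] is the functor — type ((((e → t) → (t → e)) → t) → (((t → e) → (t → (e → e))) → (e → (t → t)))).
At [hesk murn] (required: ((((e → t) → (t → e)) → t) → (((t → e) → (t → (e → e))) → (e → (t → t))))): murn is e, which is not a function with range ((((e → t) → (t → e)) → t) → (((t → e) → (t → (e → e))) → (e → (t → t)))); hence hesk is the functor — type (e → ((((e → t) → (t → e)) → t) → (((t → e) → (t → (e → e))) → (e → (t → t))))).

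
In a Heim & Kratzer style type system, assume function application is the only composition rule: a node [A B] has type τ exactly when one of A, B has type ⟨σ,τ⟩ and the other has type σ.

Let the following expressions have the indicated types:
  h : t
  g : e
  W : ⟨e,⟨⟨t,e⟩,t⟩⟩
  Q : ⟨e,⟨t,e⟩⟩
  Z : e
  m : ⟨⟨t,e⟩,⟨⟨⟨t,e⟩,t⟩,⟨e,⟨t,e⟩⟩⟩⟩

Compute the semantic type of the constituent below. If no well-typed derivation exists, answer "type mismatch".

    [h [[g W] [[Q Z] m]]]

[g W]: W is ⟨e,⟨⟨t,e⟩,t⟩⟩, g is e; result ⟨⟨t,e⟩,t⟩.
[Q Z]: Q is ⟨e,⟨t,e⟩⟩, Z is e; result ⟨t,e⟩.
[[Q Z] m]: m is ⟨⟨t,e⟩,⟨⟨⟨t,e⟩,t⟩,⟨e,⟨t,e⟩⟩⟩⟩, [Q Z] is ⟨t,e⟩; result ⟨⟨⟨t,e⟩,t⟩,⟨e,⟨t,e⟩⟩⟩.
[[g W] [[Q Z] m]]: [[Q Z] m] is ⟨⟨⟨t,e⟩,t⟩,⟨e,⟨t,e⟩⟩⟩, [g W] is ⟨⟨t,e⟩,t⟩; result ⟨e,⟨t,e⟩⟩.
[h [[g W] [[Q Z] m]]]: t with ⟨e,⟨t,e⟩⟩ — neither is a function whose domain matches the other; composition fails here.

type mismatch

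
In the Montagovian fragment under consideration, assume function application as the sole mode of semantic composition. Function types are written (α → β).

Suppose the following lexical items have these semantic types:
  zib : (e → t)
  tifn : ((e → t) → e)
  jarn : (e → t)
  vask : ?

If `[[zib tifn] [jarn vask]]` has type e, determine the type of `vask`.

[[zib tifn] [jarn vask]] must have type e. The sister [zib tifn] has type e; that is not a function onto e, so [jarn vask] must be the functor, of type (e → e).
[jarn vask] must have type (e → e). The sister jarn has type (e → t); that is not a function onto (e → e), so vask must be the functor, of type ((e → t) → (e → e)).

((e → t) → (e → e))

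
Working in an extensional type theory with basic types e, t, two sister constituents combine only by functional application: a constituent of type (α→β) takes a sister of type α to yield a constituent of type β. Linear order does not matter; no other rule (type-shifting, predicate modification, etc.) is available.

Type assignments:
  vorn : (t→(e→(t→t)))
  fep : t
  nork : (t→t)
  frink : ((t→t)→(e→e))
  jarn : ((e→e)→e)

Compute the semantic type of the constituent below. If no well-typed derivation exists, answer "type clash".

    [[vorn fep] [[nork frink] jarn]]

(t→t)

[vorn fep]: vorn is (t→(e→(t→t))), fep is t; result (e→(t→t)).
[nork frink]: frink is ((t→t)→(e→e)), nork is (t→t); result (e→e).
[[nork frink] jarn]: jarn is ((e→e)→e), [nork frink] is (e→e); result e.
[[vorn fep] [[nork frink] jarn]]: [vorn fep] is (e→(t→t)), [[nork frink] jarn] is e; result (t→t).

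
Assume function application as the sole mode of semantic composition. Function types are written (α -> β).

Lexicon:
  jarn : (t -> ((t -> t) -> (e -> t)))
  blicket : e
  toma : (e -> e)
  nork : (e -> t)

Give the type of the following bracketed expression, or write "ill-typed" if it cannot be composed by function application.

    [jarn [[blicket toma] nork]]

[blicket toma]: functor toma : (e -> e), argument blicket : e; result e.
[[blicket toma] nork]: functor nork : (e -> t), argument [blicket toma] : e; result t.
[jarn [[blicket toma] nork]]: functor jarn : (t -> ((t -> t) -> (e -> t))), argument [[blicket toma] nork] : t; result ((t -> t) -> (e -> t)).

((t -> t) -> (e -> t))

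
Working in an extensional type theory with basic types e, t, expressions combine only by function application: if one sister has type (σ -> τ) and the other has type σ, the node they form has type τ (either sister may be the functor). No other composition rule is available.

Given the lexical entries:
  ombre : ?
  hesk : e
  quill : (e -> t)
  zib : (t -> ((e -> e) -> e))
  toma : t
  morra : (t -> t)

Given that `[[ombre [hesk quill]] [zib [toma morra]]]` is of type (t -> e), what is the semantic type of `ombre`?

(t -> (((e -> e) -> e) -> (t -> e)))

[[ombre [hesk quill]] [zib [toma morra]]] must have type (t -> e). The sister [zib [toma morra]] has type ((e -> e) -> e); that is not a function onto (t -> e), so [ombre [hesk quill]] must be the functor, of type (((e -> e) -> e) -> (t -> e)).
[ombre [hesk quill]] must have type (((e -> e) -> e) -> (t -> e)). The sister [hesk quill] has type t; that is not a function onto (((e -> e) -> e) -> (t -> e)), so ombre must be the functor, of type (t -> (((e -> e) -> e) -> (t -> e))).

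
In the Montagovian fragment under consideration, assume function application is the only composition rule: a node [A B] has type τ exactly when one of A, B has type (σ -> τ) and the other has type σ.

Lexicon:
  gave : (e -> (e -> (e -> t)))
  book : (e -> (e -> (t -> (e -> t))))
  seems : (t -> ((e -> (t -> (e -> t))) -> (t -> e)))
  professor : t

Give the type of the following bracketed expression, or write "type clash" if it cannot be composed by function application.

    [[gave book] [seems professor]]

[gave book]: (e -> (e -> (e -> t))) and (e -> (e -> (t -> (e -> t)))) cannot combine by function application — type clash.

type clash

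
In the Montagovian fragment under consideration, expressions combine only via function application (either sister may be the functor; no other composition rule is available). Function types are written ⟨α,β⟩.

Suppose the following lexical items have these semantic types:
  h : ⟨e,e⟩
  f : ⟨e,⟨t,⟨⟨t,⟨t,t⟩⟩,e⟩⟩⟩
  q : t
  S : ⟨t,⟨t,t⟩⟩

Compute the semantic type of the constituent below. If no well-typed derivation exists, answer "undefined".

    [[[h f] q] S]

[h f]: ⟨e,e⟩ with ⟨e,⟨t,⟨⟨t,⟨t,t⟩⟩,e⟩⟩⟩ — neither is a function whose domain matches the other; composition fails here.

undefined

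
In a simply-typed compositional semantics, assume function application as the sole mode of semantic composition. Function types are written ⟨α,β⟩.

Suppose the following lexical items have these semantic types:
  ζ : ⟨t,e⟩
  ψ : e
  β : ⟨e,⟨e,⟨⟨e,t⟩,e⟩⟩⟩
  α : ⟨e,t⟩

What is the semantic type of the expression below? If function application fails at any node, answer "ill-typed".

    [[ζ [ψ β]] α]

At [ψ β], β : ⟨e,⟨e,⟨⟨e,t⟩,e⟩⟩⟩ takes ψ : e, giving ⟨e,⟨⟨e,t⟩,e⟩⟩.
[ζ [ψ β]]: ⟨t,e⟩ with ⟨e,⟨⟨e,t⟩,e⟩⟩ — neither is a function whose domain matches the other; composition fails here.

ill-typed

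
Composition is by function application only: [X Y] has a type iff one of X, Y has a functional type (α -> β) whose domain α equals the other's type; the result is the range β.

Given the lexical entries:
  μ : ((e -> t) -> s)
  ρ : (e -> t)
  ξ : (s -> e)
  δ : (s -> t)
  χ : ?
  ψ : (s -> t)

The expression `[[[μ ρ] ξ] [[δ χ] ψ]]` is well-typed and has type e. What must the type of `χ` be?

((s -> t) -> ((s -> t) -> (e -> e)))

At [[[μ ρ] ξ] [[δ χ] ψ]] (required: e): [[μ ρ] ξ] is e, which is not a function with range e; hence [[δ χ] ψ] is the functor — type (e -> e).
At [[δ χ] ψ] (required: (e -> e)): ψ is (s -> t), which is not a function with range (e -> e); hence [δ χ] is the functor — type ((s -> t) -> (e -> e)).
At [δ χ] (required: ((s -> t) -> (e -> e))): δ is (s -> t), which is not a function with range ((s -> t) -> (e -> e)); hence χ is the functor — type ((s -> t) -> ((s -> t) -> (e -> e))).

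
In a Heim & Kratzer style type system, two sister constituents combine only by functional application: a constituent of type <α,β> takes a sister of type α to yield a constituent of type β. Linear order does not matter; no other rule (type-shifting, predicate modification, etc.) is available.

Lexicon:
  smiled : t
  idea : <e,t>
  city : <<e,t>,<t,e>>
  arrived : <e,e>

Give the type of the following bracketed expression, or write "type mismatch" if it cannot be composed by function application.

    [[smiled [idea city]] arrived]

e

[idea city]: <<e,t>,<t,e>> applied to <e,t> yields <t,e>.
[smiled [idea city]]: <t,e> applied to t yields e.
[[smiled [idea city]] arrived]: <e,e> applied to e yields e.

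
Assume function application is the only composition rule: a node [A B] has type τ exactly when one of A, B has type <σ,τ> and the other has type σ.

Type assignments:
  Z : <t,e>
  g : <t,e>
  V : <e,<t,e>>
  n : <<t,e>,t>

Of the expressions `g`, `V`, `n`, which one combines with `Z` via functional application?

n

g : <t,e> — no; Z wants t, and g wants t.
V : <e,<t,e>> — no; Z wants t, and V wants e.
n — combines: n : <<t,e>,t> takes Z : <t,e> as argument, giving t.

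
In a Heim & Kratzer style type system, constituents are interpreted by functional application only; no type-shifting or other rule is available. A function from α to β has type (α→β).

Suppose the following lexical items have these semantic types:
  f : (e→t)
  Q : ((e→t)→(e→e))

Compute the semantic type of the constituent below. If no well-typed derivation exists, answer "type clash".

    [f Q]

(e→e)

At [f Q], Q : ((e→t)→(e→e)) takes f : (e→t), giving (e→e).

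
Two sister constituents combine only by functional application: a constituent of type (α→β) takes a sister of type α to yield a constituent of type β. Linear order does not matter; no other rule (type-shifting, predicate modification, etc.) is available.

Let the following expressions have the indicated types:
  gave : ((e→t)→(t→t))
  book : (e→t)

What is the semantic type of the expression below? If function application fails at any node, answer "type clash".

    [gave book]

At [gave book], gave : ((e→t)→(t→t)) takes book : (e→t), giving (t→t).

(t→t)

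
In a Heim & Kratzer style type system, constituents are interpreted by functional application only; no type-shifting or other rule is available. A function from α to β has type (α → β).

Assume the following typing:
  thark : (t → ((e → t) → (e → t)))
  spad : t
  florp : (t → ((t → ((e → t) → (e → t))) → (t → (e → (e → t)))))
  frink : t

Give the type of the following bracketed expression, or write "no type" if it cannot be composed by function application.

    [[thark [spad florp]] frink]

(e → (e → t))

[spad florp]: florp is (t → ((t → ((e → t) → (e → t))) → (t → (e → (e → t))))), spad is t; result ((t → ((e → t) → (e → t))) → (t → (e → (e → t)))).
[thark [spad florp]]: [spad florp] is ((t → ((e → t) → (e → t))) → (t → (e → (e → t)))), thark is (t → ((e → t) → (e → t))); result (t → (e → (e → t))).
[[thark [spad florp]] frink]: [thark [spad florp]] is (t → (e → (e → t))), frink is t; result (e → (e → t)).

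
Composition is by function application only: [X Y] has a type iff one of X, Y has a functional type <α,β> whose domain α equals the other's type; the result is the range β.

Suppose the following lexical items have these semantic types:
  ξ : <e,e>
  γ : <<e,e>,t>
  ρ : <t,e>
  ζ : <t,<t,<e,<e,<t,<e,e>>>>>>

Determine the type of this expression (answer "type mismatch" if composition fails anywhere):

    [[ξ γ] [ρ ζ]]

type mismatch

At [ξ γ], γ : <<e,e>,t> takes ξ : <e,e>, giving t.
[ρ ζ]: <t,e> with <t,<t,<e,<e,<t,<e,e>>>>>> — neither is a function whose domain matches the other; composition fails here.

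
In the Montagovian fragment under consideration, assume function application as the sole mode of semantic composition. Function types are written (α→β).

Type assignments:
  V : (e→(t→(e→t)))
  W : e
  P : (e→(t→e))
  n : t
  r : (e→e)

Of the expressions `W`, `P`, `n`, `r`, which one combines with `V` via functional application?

W — combines: V : (e→(t→(e→t))) takes W : e as argument, giving (t→(e→t)).
P : (e→(t→e)) — does not combine with V.
n : t — does not combine with V.
r : (e→e) — does not combine with V.

W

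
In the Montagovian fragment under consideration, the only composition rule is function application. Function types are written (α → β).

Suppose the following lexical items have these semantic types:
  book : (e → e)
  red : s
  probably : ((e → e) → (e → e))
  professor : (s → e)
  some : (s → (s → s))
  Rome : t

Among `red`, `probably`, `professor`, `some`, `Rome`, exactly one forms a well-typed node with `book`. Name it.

red : s — no; book wants e, and red wants nothing (atomic).
probably — combines: probably : ((e → e) → (e → e)) takes book : (e → e) as argument, giving (e → e).
professor : (s → e) — no; book wants e, and professor wants s.
some : (s → (s → s)) — no; book wants e, and some wants s.
Rome : t — no; book wants e, and Rome wants nothing (atomic).

probably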